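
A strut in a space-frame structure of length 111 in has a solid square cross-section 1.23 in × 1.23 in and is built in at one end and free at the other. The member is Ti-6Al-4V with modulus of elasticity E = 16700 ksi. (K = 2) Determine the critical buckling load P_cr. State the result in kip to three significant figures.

P_cr ≈ 0.638 kip

I = a⁴/12 = 1.23⁴/12 = 0.1907 in⁴
Effective length L_e = K·L = 2 × 111 = 222.0 in
P_cr = π²EI / L_e² = π² × 16700×10³ × 0.1907 / 222.0² = 637.9 lb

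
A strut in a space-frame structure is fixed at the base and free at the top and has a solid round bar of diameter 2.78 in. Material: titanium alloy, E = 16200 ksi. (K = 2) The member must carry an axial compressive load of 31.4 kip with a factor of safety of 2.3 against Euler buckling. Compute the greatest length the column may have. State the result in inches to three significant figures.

L_max ≈ 40.3 in

I = πd⁴/64 = π×2.78⁴/64 = 2.932 in⁴
Required critical load P_cr = n·P = 2.3 × 31.4 = 72.22 kip = 7.222×10^4 lb
From P_cr = π²EI/(K·L)²:  L = (1/K)·√(π²EI/P_cr) = (1/2)·√(π²×1.62×10^7×2.932/7.222×10^4)
L = 40.3 in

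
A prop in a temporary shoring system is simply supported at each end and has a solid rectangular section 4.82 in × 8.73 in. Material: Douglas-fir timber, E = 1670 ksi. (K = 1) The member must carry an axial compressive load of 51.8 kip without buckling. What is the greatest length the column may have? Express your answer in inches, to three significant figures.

L_max ≈ 161 in

Buckling occurs about the weak axis: I_min = h·b³/12 with b = 4.82 in (the shorter side).
I_min = 8.73×4.82³/12 = 81.47 in⁴
At the buckling limit P_cr = P = 5.180×10^4 lb
From P_cr = π²EI/(K·L)²:  L = (1/K)·√(π²EI/P_cr) = (1/1)·√(π²×1.67×10^6×81.47/5.180×10^4)
L = 161 in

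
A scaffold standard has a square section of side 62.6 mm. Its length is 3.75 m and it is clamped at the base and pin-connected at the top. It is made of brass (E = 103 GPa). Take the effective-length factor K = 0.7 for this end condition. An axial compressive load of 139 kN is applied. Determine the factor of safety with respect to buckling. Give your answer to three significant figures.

I = a⁴/12 = 62.6⁴/12 = 1.280×10^6 mm⁴
I = 1.280×10^6 mm⁴ = 1.280×10^-6 m⁴
Effective length L_e = K·L = 0.7 × 3.75 = 2.625 m
P_cr = π²EI / L_e² = π² × 103×10⁹ × 1.280×10^-6 / 2.625² = 1.888×10^5 N
Factor of safety n = P_cr / P = 188.80 / 139 = 1.36

n ≈ 1.36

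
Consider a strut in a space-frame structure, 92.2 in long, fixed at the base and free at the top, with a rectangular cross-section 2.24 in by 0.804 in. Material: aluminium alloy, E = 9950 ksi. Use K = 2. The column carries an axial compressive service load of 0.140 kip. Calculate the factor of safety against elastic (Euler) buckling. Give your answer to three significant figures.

n ≈ 2.00

Buckling occurs about the weak axis: I_min = h·b³/12 with b = 0.804 in (the shorter side).
I_min = 2.24×0.804³/12 = 9.701×10^-2 in⁴
Effective length L_e = K·L = 2 × 92.2 = 184.4 in
P_cr = π²EI / L_e² = π² × 9950×10³ × 9.701×10^-2 / 184.4² = 280.2 lb
Factor of safety n = P_cr / P = 0.28018 / 0.140 = 2.00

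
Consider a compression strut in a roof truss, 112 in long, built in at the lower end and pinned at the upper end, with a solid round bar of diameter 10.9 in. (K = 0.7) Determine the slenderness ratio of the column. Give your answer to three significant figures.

For a solid circle r = d/4 = 10.9/4 = 2.725 in
L_e = K·L = 0.7 × 112 = 78.40 in
λ = L_e / r_min = 78.400 / 2.725 = 28.8

λ ≈ 28.8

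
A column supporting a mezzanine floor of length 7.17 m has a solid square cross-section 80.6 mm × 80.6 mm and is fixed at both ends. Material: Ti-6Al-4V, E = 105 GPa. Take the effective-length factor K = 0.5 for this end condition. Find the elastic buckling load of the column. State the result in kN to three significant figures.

P_cr ≈ 284 kN

I = a⁴/12 = 80.6⁴/12 = 3.517×10^6 mm⁴
I = 3.517×10^6 mm⁴ = 3.517×10^-6 m⁴
Effective length L_e = K·L = 0.5 × 7.17 = 3.585 m
P_cr = π²EI / L_e² = π² × 105×10⁹ × 3.517×10^-6 / 3.585² = 2.836×10^5 N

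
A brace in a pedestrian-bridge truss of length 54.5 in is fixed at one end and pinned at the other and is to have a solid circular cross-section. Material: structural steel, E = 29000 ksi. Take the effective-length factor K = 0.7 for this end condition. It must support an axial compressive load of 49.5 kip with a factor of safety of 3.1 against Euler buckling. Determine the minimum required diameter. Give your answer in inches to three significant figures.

Required P_cr = n·P = 3.1 × 49.5 = 153.5 kip
L_e = K·L = 0.7 × 54.5 = 38.15 in
Required I = P_cr·L_e²/(π²E) = 1.534×10^5 × 38.15² / (π² × 2.90×10^7) = 0.7803 in⁴
Solid circle: I = πd⁴/64  ⇒  d = (64I/π)^(1/4) = (64×0.7803/π)^(1/4) = 2.00 in

d ≈ 2.00 in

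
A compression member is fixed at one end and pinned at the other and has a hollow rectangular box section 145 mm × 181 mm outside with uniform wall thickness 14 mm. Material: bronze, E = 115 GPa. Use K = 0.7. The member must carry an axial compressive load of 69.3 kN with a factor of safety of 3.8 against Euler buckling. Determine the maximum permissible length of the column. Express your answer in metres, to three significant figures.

L_max ≈ 15.0 m

Inner dimensions: h_i = 181 − 2×14 = 153.0 mm, b_i = 145 − 2×14 = 117.0 mm
Weak-axis I_min = (h_o·b_o³ − h_i·b_i³)/12 with b_o = 145, b_i = 117.0 mm (shorter outer/inner sides).
I_min = (181×145³ − 153.0×117.0³)/12 = 2.556×10^7 mm⁴
I = 2.556×10^-5 m⁴
Required critical load P_cr = n·P = 3.8 × 69.3 = 263.3 kN = 2.633×10^5 N
From P_cr = π²EI/(K·L)²:  L = (1/K)·√(π²EI/P_cr) = (1/0.7)·√(π²×1.15×10^11×2.556×10^-5/2.633×10^5)
L = 15.0 m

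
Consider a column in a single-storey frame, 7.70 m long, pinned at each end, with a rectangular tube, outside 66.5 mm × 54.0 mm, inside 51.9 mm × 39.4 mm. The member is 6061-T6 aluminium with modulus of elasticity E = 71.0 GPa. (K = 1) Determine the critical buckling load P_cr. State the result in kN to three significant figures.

P_cr ≈ 7.19 kN

Weak-axis I_min = (h_o·b_o³ − h_i·b_i³)/12 with b_o = 54.0, b_i = 39.40 mm (shorter outer/inner sides).
I_min = (66.5×54.0³ − 51.90×39.40³)/12 = 6.081×10^5 mm⁴
I = 6.081×10^5 mm⁴ = 6.081×10^-7 m⁴
Effective length L_e = K·L = 1 × 7.70 = 7.700 m
P_cr = π²EI / L_e² = π² × 71.0×10⁹ × 6.081×10^-7 / 7.700² = 7.187×10^3 N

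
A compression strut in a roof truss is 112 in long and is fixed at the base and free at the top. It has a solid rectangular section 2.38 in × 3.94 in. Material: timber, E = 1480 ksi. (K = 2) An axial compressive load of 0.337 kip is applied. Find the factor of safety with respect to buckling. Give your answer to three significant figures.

Buckling occurs about the weak axis: I_min = h·b³/12 with b = 2.38 in (the shorter side).
I_min = 3.94×2.38³/12 = 4.426 in⁴
Effective length L_e = K·L = 2 × 112 = 224.0 in
P_cr = π²EI / L_e² = π² × 1480×10³ × 4.426 / 224.0² = 1.289×10^3 lb
Factor of safety n = P_cr / P = 1.2886 / 0.337 = 3.82

n ≈ 3.82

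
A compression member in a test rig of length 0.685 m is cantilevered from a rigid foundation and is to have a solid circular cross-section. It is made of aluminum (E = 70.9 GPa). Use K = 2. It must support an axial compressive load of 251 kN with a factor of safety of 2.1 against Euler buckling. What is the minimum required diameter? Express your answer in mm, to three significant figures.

d ≈ 73.3 mm

Required P_cr = n·P = 2.1 × 251 = 527.1 kN
L_e = K·L = 2 × 0.685 = 1.370 m
Required I = P_cr·L_e²/(π²E) = 5.271×10^5 × 1.370² / (π² × 7.09×10^10) = 1.414×10^-6 m⁴
I_req = 1.414×10^6 mm⁴
Solid circle: I = πd⁴/64  ⇒  d = (64I/π)^(1/4) = (64×1.414×10^6/π)^(1/4) = 73.3 mm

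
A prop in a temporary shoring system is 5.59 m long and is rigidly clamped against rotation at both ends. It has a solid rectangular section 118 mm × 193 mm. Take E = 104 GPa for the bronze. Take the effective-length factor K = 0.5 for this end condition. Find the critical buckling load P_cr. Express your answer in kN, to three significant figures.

P_cr ≈ 3470 kN

Buckling occurs about the weak axis: I_min = h·b³/12 with b = 118 mm (the shorter side).
I_min = 193×118³/12 = 2.643×10^7 mm⁴
I = 2.643×10^7 mm⁴ = 2.643×10^-5 m⁴
Effective length L_e = K·L = 0.5 × 5.59 = 2.795 m
P_cr = π²EI / L_e² = π² × 104×10⁹ × 2.643×10^-5 / 2.795² = 3.472×10^6 N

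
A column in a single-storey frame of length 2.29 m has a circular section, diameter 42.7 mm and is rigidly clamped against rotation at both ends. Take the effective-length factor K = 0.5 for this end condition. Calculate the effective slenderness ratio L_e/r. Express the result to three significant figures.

I = πd⁴/64 = π×42.7⁴/64 = 1.632×10^5 mm⁴
A = 1.432×10^3 mm²;  r_min = √(I/A) = √(1.632×10^5/1.432×10^3) = 10.68 mm
L_e = K·L = 0.5 × 2.29 m = 1.145 m = 1145.0 mm
λ = L_e / r_min = 1145.0 / 10.68 = 107

λ ≈ 107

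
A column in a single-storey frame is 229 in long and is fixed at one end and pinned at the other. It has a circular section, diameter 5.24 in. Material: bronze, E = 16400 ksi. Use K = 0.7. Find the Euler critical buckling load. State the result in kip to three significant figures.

I = πd⁴/64 = π×5.24⁴/64 = 37.01 in⁴
Effective length L_e = K·L = 0.7 × 229 = 160.3 in
P_cr = π²EI / L_e² = π² × 16400×10³ × 37.01 / 160.3² = 2.331×10^5 lb

P_cr ≈ 233 kip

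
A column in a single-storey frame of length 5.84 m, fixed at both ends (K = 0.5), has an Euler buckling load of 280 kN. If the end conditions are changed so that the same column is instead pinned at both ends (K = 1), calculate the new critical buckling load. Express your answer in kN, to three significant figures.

P_cr ∝ 1/K², so P_cr,new = P_cr,old × (K_old/K_new)² = 280 × (0.5/1)²
= 280 × 0.2500 = 70.0 kN

P_cr ≈ 70.0 kN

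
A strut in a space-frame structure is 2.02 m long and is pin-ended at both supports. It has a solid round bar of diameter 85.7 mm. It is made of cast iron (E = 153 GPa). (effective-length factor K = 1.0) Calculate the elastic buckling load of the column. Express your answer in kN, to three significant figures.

I = πd⁴/64 = π×85.7⁴/64 = 2.648×10^6 mm⁴
I = 2.648×10^6 mm⁴ = 2.648×10^-6 m⁴
Effective length L_e = K·L = 1 × 2.02 = 2.020 m
P_cr = π²EI / L_e² = π² × 153×10⁹ × 2.648×10^-6 / 2.020² = 9.799×10^5 N

P_cr ≈ 980 kN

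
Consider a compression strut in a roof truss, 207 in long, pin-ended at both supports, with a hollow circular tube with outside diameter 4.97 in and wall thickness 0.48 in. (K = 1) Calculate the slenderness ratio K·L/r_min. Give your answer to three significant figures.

Inner diameter d_i = 4.97 − 2×0.48 = 4.010 in
I = π(d_o⁴ − d_i⁴)/64 = π(4.97⁴ − 4.010⁴)/64 = 17.26 in⁴
A = 6.771 in²;  r_min = √(I/A) = √(17.26/6.771) = 1.597 in
L_e = K·L = 1 × 207 = 207.0 in
λ = L_e / r_min = 207.00 / 1.597 = 130

λ ≈ 130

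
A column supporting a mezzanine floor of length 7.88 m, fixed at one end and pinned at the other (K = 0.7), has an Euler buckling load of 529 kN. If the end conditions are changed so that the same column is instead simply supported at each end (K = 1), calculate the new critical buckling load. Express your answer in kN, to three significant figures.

P_cr ∝ 1/K², so P_cr,new = P_cr,old × (K_old/K_new)² = 529 × (0.7/1)²
= 529 × 0.4900 = 259 kN

P_cr ≈ 259 kN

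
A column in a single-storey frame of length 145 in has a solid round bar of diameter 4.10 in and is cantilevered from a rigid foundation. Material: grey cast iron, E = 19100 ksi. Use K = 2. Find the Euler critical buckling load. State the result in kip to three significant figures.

I = πd⁴/64 = π×4.10⁴/64 = 13.87 in⁴
Effective length L_e = K·L = 2 × 145 = 290.0 in
P_cr = π²EI / L_e² = π² × 19100×10³ × 13.87 / 290.0² = 3.109×10^4 lb

P_cr ≈ 31.1 kip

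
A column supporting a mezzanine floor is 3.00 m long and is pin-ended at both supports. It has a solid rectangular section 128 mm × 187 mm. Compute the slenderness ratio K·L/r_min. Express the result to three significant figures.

λ ≈ 81.2

Buckling occurs about the weak axis: I_min = h·b³/12 with b = 128 mm (the shorter side).
I_min = 187×128³/12 = 3.268×10^7 mm⁴
A = 2.394×10^4 mm²;  r_min = √(I/A) = √(3.268×10^7/2.394×10^4) = 36.95 mm
L_e = K·L = 1 × 3.00 m = 3.000 m = 3000.0 mm
λ = L_e / r_min = 3000.0 / 36.95 = 81.2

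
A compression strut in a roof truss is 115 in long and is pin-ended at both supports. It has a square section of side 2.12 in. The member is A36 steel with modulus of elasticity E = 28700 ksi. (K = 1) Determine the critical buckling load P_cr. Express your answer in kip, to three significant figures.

I = a⁴/12 = 2.12⁴/12 = 1.683 in⁴
Effective length L_e = K·L = 1 × 115 = 115.0 in
P_cr = π²EI / L_e² = π² × 28700×10³ × 1.683 / 115.0² = 3.605×10^4 lb

P_cr ≈ 36.1 kip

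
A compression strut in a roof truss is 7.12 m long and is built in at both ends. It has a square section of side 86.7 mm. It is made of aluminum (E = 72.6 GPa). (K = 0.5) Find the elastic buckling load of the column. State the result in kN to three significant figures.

I = a⁴/12 = 86.7⁴/12 = 4.709×10^6 mm⁴
I = 4.709×10^6 mm⁴ = 4.709×10^-6 m⁴
Effective length L_e = K·L = 0.5 × 7.12 = 3.560 m
P_cr = π²EI / L_e² = π² × 72.6×10⁹ × 4.709×10^-6 / 3.560² = 2.662×10^5 N

P_cr ≈ 266 kN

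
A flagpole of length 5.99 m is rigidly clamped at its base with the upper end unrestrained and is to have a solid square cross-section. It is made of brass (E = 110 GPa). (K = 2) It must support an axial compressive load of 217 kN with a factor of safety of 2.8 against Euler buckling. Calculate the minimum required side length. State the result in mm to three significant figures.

Required P_cr = n·P = 2.8 × 217 = 607.6 kN
L_e = K·L = 2 × 5.99 = 11.98 m
Required I = P_cr·L_e²/(π²E) = 6.076×10^5 × 11.98² / (π² × 1.10×10^11) = 8.032×10^-5 m⁴
I_req = 8.032×10^7 mm⁴
Solid square: I = a⁴/12  ⇒  a = (12I)^(1/4) = (12×8.032×10^7)^(1/4) = 176 mm

a ≈ 176 mm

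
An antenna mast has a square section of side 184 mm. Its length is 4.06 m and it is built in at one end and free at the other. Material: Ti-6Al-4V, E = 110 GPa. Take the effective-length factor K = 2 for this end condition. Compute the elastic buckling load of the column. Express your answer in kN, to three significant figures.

I = a⁴/12 = 184⁴/12 = 9.552×10^7 mm⁴
I = 9.552×10^7 mm⁴ = 9.552×10^-5 m⁴
Effective length L_e = K·L = 2 × 4.06 = 8.120 m
P_cr = π²EI / L_e² = π² × 110×10⁹ × 9.552×10^-5 / 8.120² = 1.573×10^6 N

P_cr ≈ 1570 kN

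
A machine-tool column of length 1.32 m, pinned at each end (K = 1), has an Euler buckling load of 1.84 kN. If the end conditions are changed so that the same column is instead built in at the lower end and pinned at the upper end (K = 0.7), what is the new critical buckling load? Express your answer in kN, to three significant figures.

P_cr ≈ 3.76 kN

P_cr ∝ 1/K², so P_cr,new = P_cr,old × (K_old/K_new)² = 1.84 × (1/0.7)²
= 1.84 × 2.041 = 3.76 kN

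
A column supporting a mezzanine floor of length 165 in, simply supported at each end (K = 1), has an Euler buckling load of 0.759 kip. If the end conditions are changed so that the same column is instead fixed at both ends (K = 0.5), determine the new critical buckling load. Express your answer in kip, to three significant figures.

P_cr ≈ 3.04 kip

P_cr ∝ 1/K², so P_cr,new = P_cr,old × (K_old/K_new)² = 0.759 × (1/0.5)²
= 0.759 × 4.000 = 3.04 kip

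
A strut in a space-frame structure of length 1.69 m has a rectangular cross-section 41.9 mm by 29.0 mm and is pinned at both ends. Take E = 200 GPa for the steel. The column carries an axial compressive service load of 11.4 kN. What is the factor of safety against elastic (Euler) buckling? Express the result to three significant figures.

n ≈ 5.16

Buckling occurs about the weak axis: I_min = h·b³/12 with b = 29.0 mm (the shorter side).
I_min = 41.9×29.0³/12 = 8.516×10^4 mm⁴
I = 8.516×10^4 mm⁴ = 8.516×10^-8 m⁴
Effective length L_e = K·L = 1 × 1.69 = 1.690 m
P_cr = π²EI / L_e² = π² × 200×10⁹ × 8.516×10^-8 / 1.690² = 5.885×10^4 N
Factor of safety n = P_cr / P = 58.855 / 11.4 = 5.16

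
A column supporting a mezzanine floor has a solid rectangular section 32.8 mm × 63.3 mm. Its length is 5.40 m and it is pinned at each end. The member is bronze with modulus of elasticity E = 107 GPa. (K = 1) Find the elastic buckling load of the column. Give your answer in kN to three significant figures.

P_cr ≈ 6.74 kN

Buckling occurs about the weak axis: I_min = h·b³/12 with b = 32.8 mm (the shorter side).
I_min = 63.3×32.8³/12 = 1.861×10^5 mm⁴
I = 1.861×10^5 mm⁴ = 1.861×10^-7 m⁴
Effective length L_e = K·L = 1 × 5.40 = 5.400 m
P_cr = π²EI / L_e² = π² × 107×10⁹ × 1.861×10^-7 / 5.400² = 6.741×10^3 N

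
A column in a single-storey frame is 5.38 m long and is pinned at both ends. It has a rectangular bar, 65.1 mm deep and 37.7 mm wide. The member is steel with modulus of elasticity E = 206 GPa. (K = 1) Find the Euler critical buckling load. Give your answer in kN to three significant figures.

P_cr ≈ 20.4 kN

Buckling occurs about the weak axis: I_min = h·b³/12 with b = 37.7 mm (the shorter side).
I_min = 65.1×37.7³/12 = 2.907×10^5 mm⁴
I = 2.907×10^5 mm⁴ = 2.907×10^-7 m⁴
Effective length L_e = K·L = 1 × 5.38 = 5.380 m
P_cr = π²EI / L_e² = π² × 206×10⁹ × 2.907×10^-7 / 5.380² = 2.042×10^4 N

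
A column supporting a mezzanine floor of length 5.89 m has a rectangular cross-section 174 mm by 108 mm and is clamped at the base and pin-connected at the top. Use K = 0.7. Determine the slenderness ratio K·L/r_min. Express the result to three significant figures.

λ ≈ 132

Buckling occurs about the weak axis: I_min = h·b³/12 with b = 108 mm (the shorter side).
I_min = 174×108³/12 = 1.827×10^7 mm⁴
A = 1.879×10^4 mm²;  r_min = √(I/A) = √(1.827×10^7/1.879×10^4) = 31.18 mm
L_e = K·L = 0.7 × 5.89 m = 4.123 m = 4123.0 mm
λ = L_e / r_min = 4123.0 / 31.18 = 132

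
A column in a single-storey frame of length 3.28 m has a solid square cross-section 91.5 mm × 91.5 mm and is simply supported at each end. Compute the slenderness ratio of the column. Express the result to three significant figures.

For a square r = a/√12 = 91.5/√12 = 26.41 mm
L_e = K·L = 1 × 3.28 m = 3.280 m = 3280.0 mm
λ = L_e / r_min = 3280.0 / 26.41 = 124

λ ≈ 124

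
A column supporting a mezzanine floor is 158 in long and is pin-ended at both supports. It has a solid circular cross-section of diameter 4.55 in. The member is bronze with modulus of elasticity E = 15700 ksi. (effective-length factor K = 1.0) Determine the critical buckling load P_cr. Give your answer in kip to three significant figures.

P_cr ≈ 131 kip

I = πd⁴/64 = π×4.55⁴/64 = 21.04 in⁴
Effective length L_e = K·L = 1 × 158 = 158.0 in
P_cr = π²EI / L_e² = π² × 15700×10³ × 21.04 / 158.0² = 1.306×10^5 lb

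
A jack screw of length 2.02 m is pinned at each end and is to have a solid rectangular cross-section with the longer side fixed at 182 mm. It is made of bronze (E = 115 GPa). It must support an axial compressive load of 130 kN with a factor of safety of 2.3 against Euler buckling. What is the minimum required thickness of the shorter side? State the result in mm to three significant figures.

b ≈ 41.4 mm

Required P_cr = n·P = 2.3 × 130 = 299.0 kN
L_e = K·L = 1 × 2.02 = 2.020 m
Required I = P_cr·L_e²/(π²E) = 2.990×10^5 × 2.020² / (π² × 1.15×10^11) = 1.075×10^-6 m⁴
I_req = 1.075×10^6 mm⁴
Rectangle, weak axis: I_min = h·b³/12 with h = 182 mm fixed  ⇒  b = (12I/h)^(1/3) = 41.4 mm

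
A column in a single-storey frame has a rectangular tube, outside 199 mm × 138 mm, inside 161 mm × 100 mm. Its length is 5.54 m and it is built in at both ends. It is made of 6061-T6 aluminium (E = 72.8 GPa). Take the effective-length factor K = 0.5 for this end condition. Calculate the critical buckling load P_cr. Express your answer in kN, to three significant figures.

Weak-axis I_min = (h_o·b_o³ − h_i·b_i³)/12 with b_o = 138, b_i = 100.0 mm (shorter outer/inner sides).
I_min = (199×138³ − 161.0×100.0³)/12 = 3.017×10^7 mm⁴
I = 3.017×10^7 mm⁴ = 3.017×10^-5 m⁴
Effective length L_e = K·L = 0.5 × 5.54 = 2.770 m
P_cr = π²EI / L_e² = π² × 72.8×10⁹ × 3.017×10^-5 / 2.770² = 2.825×10^6 N

P_cr ≈ 2820 kN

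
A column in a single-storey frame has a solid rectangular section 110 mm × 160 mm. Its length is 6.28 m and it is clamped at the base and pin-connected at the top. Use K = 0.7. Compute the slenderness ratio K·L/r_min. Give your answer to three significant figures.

For a rectangle r_min = b/√12 = 110/√12 = 31.75 mm
L_e = K·L = 0.7 × 6.28 m = 4.396 m = 4396.0 mm
λ = L_e / r_min = 4396.0 / 31.75 = 138

λ ≈ 138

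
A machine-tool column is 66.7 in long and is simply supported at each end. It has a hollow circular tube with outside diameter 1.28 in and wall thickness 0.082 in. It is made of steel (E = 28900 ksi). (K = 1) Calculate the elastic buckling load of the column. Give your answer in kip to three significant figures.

Inner diameter d_i = 1.28 − 2×0.082 = 1.116 in
I = π(d_o⁴ − d_i⁴)/64 = π(1.28⁴ − 1.116⁴)/64 = 5.563×10^-2 in⁴
Effective length L_e = K·L = 1 × 66.7 = 66.70 in
P_cr = π²EI / L_e² = π² × 28900×10³ × 5.563×10^-2 / 66.70² = 3.566×10^3 lb

P_cr ≈ 3.57 kip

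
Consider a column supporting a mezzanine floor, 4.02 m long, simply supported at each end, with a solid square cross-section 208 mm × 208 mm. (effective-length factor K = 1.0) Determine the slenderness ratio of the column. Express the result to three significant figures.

λ ≈ 67.0

I = a⁴/12 = 208⁴/12 = 1.560×10^8 mm⁴
A = 4.326×10^4 mm²;  r_min = √(I/A) = √(1.560×10^8/4.326×10^4) = 60.04 mm
L_e = K·L = 1 × 4.02 m = 4.020 m = 4020.0 mm
λ = L_e / r_min = 4020.0 / 60.04 = 67.0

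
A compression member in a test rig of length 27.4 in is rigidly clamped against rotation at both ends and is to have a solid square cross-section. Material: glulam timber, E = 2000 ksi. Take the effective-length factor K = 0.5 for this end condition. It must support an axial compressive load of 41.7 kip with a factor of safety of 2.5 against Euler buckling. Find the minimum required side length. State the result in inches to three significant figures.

a ≈ 1.86 in

Required P_cr = n·P = 2.5 × 41.7 = 104.2 kip
L_e = K·L = 0.5 × 27.4 = 13.70 in
Required I = P_cr·L_e²/(π²E) = 1.042×10^5 × 13.70² / (π² × 2.00×10^6) = 0.9913 in⁴
Solid square: I = a⁴/12  ⇒  a = (12I)^(1/4) = (12×0.9913)^(1/4) = 1.86 in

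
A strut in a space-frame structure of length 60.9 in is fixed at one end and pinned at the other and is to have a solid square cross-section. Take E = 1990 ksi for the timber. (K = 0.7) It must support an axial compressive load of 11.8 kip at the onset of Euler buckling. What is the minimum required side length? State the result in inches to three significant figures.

L_e = K·L = 0.7 × 60.9 = 42.63 in
Required I = P_cr·L_e²/(π²E) = 1.180×10^4 × 42.63² / (π² × 1.99×10^6) = 1.092 in⁴
Solid square: I = a⁴/12  ⇒  a = (12I)^(1/4) = (12×1.092)^(1/4) = 1.90 in

a ≈ 1.90 in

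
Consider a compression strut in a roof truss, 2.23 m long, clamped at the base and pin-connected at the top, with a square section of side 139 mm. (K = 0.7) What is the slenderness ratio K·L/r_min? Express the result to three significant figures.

λ ≈ 38.9

For a square r = a/√12 = 139/√12 = 40.13 mm
L_e = K·L = 0.7 × 2.23 m = 1.561 m = 1561.0 mm
λ = L_e / r_min = 1561.0 / 40.13 = 38.9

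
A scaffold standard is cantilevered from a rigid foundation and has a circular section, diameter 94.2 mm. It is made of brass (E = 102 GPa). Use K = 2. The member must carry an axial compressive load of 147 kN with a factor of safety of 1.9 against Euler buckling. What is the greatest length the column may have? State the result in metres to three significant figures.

L_max ≈ 1.87 m

I = πd⁴/64 = π×94.2⁴/64 = 3.865×10^6 mm⁴
I = 3.865×10^-6 m⁴
Required critical load P_cr = n·P = 1.9 × 147 = 279.3 kN = 2.793×10^5 N
From P_cr = π²EI/(K·L)²:  L = (1/K)·√(π²EI/P_cr) = (1/2)·√(π²×1.02×10^11×3.865×10^-6/2.793×10^5)
L = 1.87 m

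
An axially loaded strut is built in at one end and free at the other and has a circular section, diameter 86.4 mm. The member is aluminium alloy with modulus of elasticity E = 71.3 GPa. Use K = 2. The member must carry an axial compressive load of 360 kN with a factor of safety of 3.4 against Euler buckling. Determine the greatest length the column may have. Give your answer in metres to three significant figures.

L_max ≈ 0.627 m

I = πd⁴/64 = π×86.4⁴/64 = 2.735×10^6 mm⁴
I = 2.735×10^-6 m⁴
Required critical load P_cr = n·P = 3.4 × 360 = 1224 kN = 1.224×10^6 N
From P_cr = π²EI/(K·L)²:  L = (1/K)·√(π²EI/P_cr) = (1/2)·√(π²×7.13×10^10×2.735×10^-6/1.224×10^6)
L = 0.627 m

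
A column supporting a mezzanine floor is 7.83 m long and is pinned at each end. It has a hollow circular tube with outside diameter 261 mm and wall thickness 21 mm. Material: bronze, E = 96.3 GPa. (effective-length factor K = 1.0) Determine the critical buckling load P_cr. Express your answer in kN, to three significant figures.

Inner diameter d_i = 261 − 2×21 = 219.0 mm
I = π(d_o⁴ − d_i⁴)/64 = π(261⁴ − 219.0⁴)/64 = 1.149×10^8 mm⁴
I = 1.149×10^8 mm⁴ = 1.149×10^-4 m⁴
Effective length L_e = K·L = 1 × 7.83 = 7.830 m
P_cr = π²EI / L_e² = π² × 96.3×10⁹ × 1.149×10^-4 / 7.830² = 1.781×10^6 N

P_cr ≈ 1780 kN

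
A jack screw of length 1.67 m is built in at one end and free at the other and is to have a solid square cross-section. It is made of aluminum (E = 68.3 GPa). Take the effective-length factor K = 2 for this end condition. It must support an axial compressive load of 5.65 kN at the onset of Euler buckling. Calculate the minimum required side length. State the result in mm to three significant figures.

a ≈ 32.5 mm

L_e = K·L = 2 × 1.67 = 3.340 m
Required I = P_cr·L_e²/(π²E) = 5.650×10^3 × 3.340² / (π² × 6.83×10^10) = 9.350×10^-8 m⁴
I_req = 9.350×10^4 mm⁴
Solid square: I = a⁴/12  ⇒  a = (12I)^(1/4) = (12×9.350×10^4)^(1/4) = 32.5 mm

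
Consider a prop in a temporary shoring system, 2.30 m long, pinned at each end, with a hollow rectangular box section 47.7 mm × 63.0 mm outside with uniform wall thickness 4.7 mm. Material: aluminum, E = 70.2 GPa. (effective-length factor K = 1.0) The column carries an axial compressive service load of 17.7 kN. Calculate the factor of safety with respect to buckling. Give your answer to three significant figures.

Inner dimensions: h_i = 63.0 − 2×4.7 = 53.60 mm, b_i = 47.7 − 2×4.7 = 38.30 mm
Weak-axis I_min = (h_o·b_o³ − h_i·b_i³)/12 with b_o = 47.7, b_i = 38.30 mm (shorter outer/inner sides).
I_min = (63.0×47.7³ − 53.60×38.30³)/12 = 3.188×10^5 mm⁴
I = 3.188×10^5 mm⁴ = 3.188×10^-7 m⁴
Effective length L_e = K·L = 1 × 2.30 = 2.300 m
P_cr = π²EI / L_e² = π² × 70.2×10⁹ × 3.188×10^-7 / 2.300² = 4.176×10^4 N
Factor of safety n = P_cr / P = 41.760 / 17.7 = 2.36

n ≈ 2.36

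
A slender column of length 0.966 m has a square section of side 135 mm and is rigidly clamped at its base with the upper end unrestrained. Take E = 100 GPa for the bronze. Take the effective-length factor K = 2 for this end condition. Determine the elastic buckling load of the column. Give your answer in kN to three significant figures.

P_cr ≈ 7320 kN

I = a⁴/12 = 135⁴/12 = 2.768×10^7 mm⁴
I = 2.768×10^7 mm⁴ = 2.768×10^-5 m⁴
Effective length L_e = K·L = 2 × 0.966 = 1.932 m
P_cr = π²EI / L_e² = π² × 100×10⁹ × 2.768×10^-5 / 1.932² = 7.319×10^6 N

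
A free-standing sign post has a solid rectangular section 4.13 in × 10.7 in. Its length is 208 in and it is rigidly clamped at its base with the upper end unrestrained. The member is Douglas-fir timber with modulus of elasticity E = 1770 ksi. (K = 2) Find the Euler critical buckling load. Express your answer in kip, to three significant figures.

P_cr ≈ 6.34 kip

Buckling occurs about the weak axis: I_min = h·b³/12 with b = 4.13 in (the shorter side).
I_min = 10.7×4.13³/12 = 62.81 in⁴
Effective length L_e = K·L = 2 × 208 = 416.0 in
P_cr = π²EI / L_e² = π² × 1770×10³ × 62.81 / 416.0² = 6.341×10^3 lb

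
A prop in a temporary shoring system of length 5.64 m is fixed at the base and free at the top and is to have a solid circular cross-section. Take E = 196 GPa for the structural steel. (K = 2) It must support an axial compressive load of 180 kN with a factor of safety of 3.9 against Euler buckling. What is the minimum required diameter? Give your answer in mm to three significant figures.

d ≈ 175 mm

Required P_cr = n·P = 3.9 × 180 = 702.0 kN
L_e = K·L = 2 × 5.64 = 11.28 m
Required I = P_cr·L_e²/(π²E) = 7.020×10^5 × 11.28² / (π² × 1.96×10^11) = 4.617×10^-5 m⁴
I_req = 4.617×10^7 mm⁴
Solid circle: I = πd⁴/64  ⇒  d = (64I/π)^(1/4) = (64×4.617×10^7/π)^(1/4) = 175 mm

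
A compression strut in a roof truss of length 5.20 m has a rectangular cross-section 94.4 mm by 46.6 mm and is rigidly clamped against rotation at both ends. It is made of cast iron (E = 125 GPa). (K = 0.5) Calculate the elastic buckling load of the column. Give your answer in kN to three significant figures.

P_cr ≈ 145 kN

Buckling occurs about the weak axis: I_min = h·b³/12 with b = 46.6 mm (the shorter side).
I_min = 94.4×46.6³/12 = 7.961×10^5 mm⁴
I = 7.961×10^5 mm⁴ = 7.961×10^-7 m⁴
Effective length L_e = K·L = 0.5 × 5.20 = 2.600 m
P_cr = π²EI / L_e² = π² × 125×10⁹ × 7.961×10^-7 / 2.600² = 1.453×10^5 N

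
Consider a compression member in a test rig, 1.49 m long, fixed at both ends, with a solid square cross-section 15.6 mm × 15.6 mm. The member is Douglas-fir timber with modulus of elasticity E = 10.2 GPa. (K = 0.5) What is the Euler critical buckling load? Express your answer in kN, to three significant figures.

I = a⁴/12 = 15.6⁴/12 = 4.935×10^3 mm⁴
I = 4.935×10^3 mm⁴ = 4.935×10^-9 m⁴
Effective length L_e = K·L = 0.5 × 1.49 = 0.7450 m
P_cr = π²EI / L_e² = π² × 10.2×10⁹ × 4.935×10^-9 / 0.7450² = 895.2 N

P_cr ≈ 0.895 kN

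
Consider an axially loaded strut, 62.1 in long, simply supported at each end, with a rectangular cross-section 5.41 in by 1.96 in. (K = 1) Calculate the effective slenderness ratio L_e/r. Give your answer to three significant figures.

For a rectangle r_min = b/√12 = 1.96/√12 = 0.5658 in
L_e = K·L = 1 × 62.1 = 62.10 in
λ = L_e / r_min = 62.100 / 0.5658 = 110

λ ≈ 110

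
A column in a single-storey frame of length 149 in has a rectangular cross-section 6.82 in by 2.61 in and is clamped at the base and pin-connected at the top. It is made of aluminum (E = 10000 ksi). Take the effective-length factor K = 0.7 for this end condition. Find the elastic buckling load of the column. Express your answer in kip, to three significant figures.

P_cr ≈ 91.7 kip

Buckling occurs about the weak axis: I_min = h·b³/12 with b = 2.61 in (the shorter side).
I_min = 6.82×2.61³/12 = 10.10 in⁴
Effective length L_e = K·L = 0.7 × 149 = 104.3 in
P_cr = π²EI / L_e² = π² × 10000×10³ × 10.10 / 104.3² = 9.168×10^4 lb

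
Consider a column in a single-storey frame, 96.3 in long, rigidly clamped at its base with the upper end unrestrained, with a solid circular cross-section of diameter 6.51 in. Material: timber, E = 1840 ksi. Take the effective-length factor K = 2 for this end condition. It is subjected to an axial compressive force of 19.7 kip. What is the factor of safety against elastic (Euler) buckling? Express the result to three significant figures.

I = πd⁴/64 = π×6.51⁴/64 = 88.16 in⁴
Effective length L_e = K·L = 2 × 96.3 = 192.6 in
P_cr = π²EI / L_e² = π² × 1840×10³ × 88.16 / 192.6² = 4.316×10^4 lb
Factor of safety n = P_cr / P = 43.162 / 19.7 = 2.19

n ≈ 2.19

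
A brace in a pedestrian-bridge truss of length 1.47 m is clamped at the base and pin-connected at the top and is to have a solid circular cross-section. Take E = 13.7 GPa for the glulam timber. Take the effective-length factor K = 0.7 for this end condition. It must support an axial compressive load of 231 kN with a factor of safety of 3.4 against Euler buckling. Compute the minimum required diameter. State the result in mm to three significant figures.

Required P_cr = n·P = 3.4 × 231 = 785.4 kN
L_e = K·L = 0.7 × 1.47 = 1.029 m
Required I = P_cr·L_e²/(π²E) = 7.854×10^5 × 1.029² / (π² × 1.37×10^10) = 6.150×10^-6 m⁴
I_req = 6.150×10^6 mm⁴
Solid circle: I = πd⁴/64  ⇒  d = (64I/π)^(1/4) = (64×6.150×10^6/π)^(1/4) = 106 mm

d ≈ 106 mm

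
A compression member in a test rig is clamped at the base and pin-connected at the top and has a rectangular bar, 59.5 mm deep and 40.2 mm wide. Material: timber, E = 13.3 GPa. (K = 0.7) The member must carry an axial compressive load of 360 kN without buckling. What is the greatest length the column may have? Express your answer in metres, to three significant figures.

Buckling occurs about the weak axis: I_min = h·b³/12 with b = 40.2 mm (the shorter side).
I_min = 59.5×40.2³/12 = 3.221×10^5 mm⁴
I = 3.221×10^-7 m⁴
At the buckling limit P_cr = P = 3.600×10^5 N
From P_cr = π²EI/(K·L)²:  L = (1/K)·√(π²EI/P_cr) = (1/0.7)·√(π²×1.33×10^10×3.221×10^-7/3.600×10^5)
L = 0.490 m

L_max ≈ 0.490 m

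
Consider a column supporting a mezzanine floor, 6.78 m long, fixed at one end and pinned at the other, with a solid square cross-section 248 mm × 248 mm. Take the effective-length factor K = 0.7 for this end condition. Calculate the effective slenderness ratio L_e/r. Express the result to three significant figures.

λ ≈ 66.3

For a square r = a/√12 = 248/√12 = 71.59 mm
L_e = K·L = 0.7 × 6.78 m = 4.746 m = 4746.0 mm
λ = L_e / r_min = 4746.0 / 71.59 = 66.3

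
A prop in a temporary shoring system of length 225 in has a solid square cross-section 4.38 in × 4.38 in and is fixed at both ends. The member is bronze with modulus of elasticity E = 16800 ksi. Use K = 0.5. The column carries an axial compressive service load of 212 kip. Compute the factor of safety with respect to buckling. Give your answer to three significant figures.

n ≈ 1.90

I = a⁴/12 = 4.38⁴/12 = 30.67 in⁴
Effective length L_e = K·L = 0.5 × 225 = 112.5 in
P_cr = π²EI / L_e² = π² × 16800×10³ × 30.67 / 112.5² = 4.018×10^5 lb
Factor of safety n = P_cr / P = 401.81 / 212 = 1.90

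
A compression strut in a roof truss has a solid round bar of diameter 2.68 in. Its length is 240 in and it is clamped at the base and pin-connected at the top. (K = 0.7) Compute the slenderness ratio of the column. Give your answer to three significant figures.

λ ≈ 251

For a solid circle r = d/4 = 2.68/4 = 0.6700 in
L_e = K·L = 0.7 × 240 = 168.0 in
λ = L_e / r_min = 168.00 / 0.6700 = 251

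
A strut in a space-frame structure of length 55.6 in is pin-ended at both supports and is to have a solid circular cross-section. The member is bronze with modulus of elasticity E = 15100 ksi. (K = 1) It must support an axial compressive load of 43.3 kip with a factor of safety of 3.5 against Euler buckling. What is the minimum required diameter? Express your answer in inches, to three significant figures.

d ≈ 2.83 in

Required P_cr = n·P = 3.5 × 43.3 = 151.5 kip
L_e = K·L = 1 × 55.6 = 55.60 in
Required I = P_cr·L_e²/(π²E) = 1.515×10^5 × 55.60² / (π² × 1.51×10^7) = 3.144 in⁴
Solid circle: I = πd⁴/64  ⇒  d = (64I/π)^(1/4) = (64×3.144/π)^(1/4) = 2.83 in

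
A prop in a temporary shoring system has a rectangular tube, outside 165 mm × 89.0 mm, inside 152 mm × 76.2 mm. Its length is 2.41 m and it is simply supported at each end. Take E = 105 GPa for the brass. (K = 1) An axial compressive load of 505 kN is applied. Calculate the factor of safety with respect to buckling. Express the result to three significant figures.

Weak-axis I_min = (h_o·b_o³ − h_i·b_i³)/12 with b_o = 89.0, b_i = 76.20 mm (shorter outer/inner sides).
I_min = (165×89.0³ − 152.0×76.20³)/12 = 4.089×10^6 mm⁴
I = 4.089×10^6 mm⁴ = 4.089×10^-6 m⁴
Effective length L_e = K·L = 1 × 2.41 = 2.410 m
P_cr = π²EI / L_e² = π² × 105×10⁹ × 4.089×10^-6 / 2.410² = 7.296×10^5 N
Factor of safety n = P_cr / P = 729.57 / 505 = 1.44

n ≈ 1.44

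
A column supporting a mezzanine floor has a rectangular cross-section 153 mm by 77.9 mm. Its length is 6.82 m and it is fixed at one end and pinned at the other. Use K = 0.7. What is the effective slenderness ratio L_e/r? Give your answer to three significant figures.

λ ≈ 212

For a rectangle r_min = b/√12 = 77.9/√12 = 22.49 mm
L_e = K·L = 0.7 × 6.82 m = 4.774 m = 4774.0 mm
λ = L_e / r_min = 4774.0 / 22.49 = 212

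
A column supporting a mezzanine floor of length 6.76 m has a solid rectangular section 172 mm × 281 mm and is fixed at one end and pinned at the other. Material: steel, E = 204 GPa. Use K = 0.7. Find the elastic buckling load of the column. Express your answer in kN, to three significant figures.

P_cr ≈ 10700 kN

Buckling occurs about the weak axis: I_min = h·b³/12 with b = 172 mm (the shorter side).
I_min = 281×172³/12 = 1.192×10^8 mm⁴
I = 1.192×10^8 mm⁴ = 1.192×10^-4 m⁴
Effective length L_e = K·L = 0.7 × 6.76 = 4.732 m
P_cr = π²EI / L_e² = π² × 204×10⁹ × 1.192×10^-4 / 4.732² = 1.071×10^7 N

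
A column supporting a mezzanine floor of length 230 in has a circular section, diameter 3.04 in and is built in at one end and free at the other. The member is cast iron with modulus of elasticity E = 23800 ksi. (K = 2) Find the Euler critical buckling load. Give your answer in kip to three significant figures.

P_cr ≈ 4.65 kip

I = πd⁴/64 = π×3.04⁴/64 = 4.192 in⁴
Effective length L_e = K·L = 2 × 230 = 460.0 in
P_cr = π²EI / L_e² = π² × 23800×10³ × 4.192 / 460.0² = 4.654×10^3 lb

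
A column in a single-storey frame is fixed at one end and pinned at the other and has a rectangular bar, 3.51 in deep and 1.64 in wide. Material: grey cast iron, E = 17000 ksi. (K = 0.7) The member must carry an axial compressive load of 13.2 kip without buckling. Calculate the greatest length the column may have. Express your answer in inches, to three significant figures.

L_max ≈ 183 in

Buckling occurs about the weak axis: I_min = h·b³/12 with b = 1.64 in (the shorter side).
I_min = 3.51×1.64³/12 = 1.290 in⁴
At the buckling limit P_cr = P = 1.320×10^4 lb
From P_cr = π²EI/(K·L)²:  L = (1/K)·√(π²EI/P_cr) = (1/0.7)·√(π²×1.70×10^7×1.290/1.320×10^4)
L = 183 in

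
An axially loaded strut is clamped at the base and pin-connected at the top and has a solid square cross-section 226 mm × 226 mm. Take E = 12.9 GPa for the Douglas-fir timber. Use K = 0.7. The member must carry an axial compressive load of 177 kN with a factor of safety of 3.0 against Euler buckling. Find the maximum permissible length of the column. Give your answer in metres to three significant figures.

I = a⁴/12 = 226⁴/12 = 2.174×10^8 mm⁴
I = 2.174×10^-4 m⁴
Required critical load P_cr = n·P = 3.0 × 177 = 531.0 kN = 5.310×10^5 N
From P_cr = π²EI/(K·L)²:  L = (1/K)·√(π²EI/P_cr) = (1/0.7)·√(π²×1.29×10^10×2.174×10^-4/5.310×10^5)
L = 10.3 m

L_max ≈ 10.3 m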